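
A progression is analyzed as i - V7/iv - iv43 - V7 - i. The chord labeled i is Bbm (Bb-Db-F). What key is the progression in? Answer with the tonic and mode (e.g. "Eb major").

Bb minor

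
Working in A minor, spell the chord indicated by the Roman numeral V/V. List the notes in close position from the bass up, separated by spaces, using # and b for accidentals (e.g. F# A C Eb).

B D# F#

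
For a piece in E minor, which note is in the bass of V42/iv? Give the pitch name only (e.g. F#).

D

The applied chord V42/iv is rooted on E: E-G#-B-D.
The figure 42 means third inversion — the seventh is in the bass.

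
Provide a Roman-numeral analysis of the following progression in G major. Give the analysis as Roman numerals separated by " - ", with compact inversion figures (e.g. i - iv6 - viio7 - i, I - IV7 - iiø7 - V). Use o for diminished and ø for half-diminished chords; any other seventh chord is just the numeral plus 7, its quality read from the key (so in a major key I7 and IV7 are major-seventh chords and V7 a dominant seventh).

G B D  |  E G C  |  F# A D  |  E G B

I - IV6 - V6 - vi

G-B-D has root G, degree 1 in G major, so I.
E-G-C has root C, degree 4 in G major, so IV6.
F#-A-D has root D, degree 5 in G major, so V6.
E-G-B: root E is the submediant; minor triad there is vi.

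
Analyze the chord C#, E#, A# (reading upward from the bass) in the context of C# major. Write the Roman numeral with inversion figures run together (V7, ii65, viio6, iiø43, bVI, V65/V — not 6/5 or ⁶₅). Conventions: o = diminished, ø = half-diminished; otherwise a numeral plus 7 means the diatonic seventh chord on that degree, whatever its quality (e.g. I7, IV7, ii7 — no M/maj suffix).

Stacked in thirds the chord is A#-C#-E#: a minor triad on A#.
A# is scale degree 6 in C# major, and a minor triad on that degree is written vi.
With C# in the bass the chord is in first inversion, so the figured bass is 6.

vi6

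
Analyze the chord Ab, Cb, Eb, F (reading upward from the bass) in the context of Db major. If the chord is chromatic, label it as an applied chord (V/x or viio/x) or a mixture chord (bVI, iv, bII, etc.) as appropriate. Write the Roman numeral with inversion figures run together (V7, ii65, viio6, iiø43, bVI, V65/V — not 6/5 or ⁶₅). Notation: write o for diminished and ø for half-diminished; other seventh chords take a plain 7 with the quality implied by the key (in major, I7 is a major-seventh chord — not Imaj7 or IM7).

The pitches F-Ab-Cb-Eb form a half-diminished seventh chord rooted on F.
F sits a half step below Gb (IV in Db major); a diminished chord there is the applied leading-tone chord of IV.
With Ab in the bass the chord is in first inversion, so the figured bass is 65.

viiø65/IV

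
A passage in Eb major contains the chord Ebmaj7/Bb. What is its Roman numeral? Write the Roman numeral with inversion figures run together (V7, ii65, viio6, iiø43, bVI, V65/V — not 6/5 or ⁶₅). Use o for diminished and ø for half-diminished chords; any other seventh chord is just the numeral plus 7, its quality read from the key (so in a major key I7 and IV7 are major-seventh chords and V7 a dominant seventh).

The pitches Eb-G-Bb-D form a major seventh chord rooted on Eb.
Eb is scale degree 1 in Eb major, and a major seventh chord on that degree is written I7.
With Bb in the bass the chord is in second inversion, so the figured bass is 43.

I43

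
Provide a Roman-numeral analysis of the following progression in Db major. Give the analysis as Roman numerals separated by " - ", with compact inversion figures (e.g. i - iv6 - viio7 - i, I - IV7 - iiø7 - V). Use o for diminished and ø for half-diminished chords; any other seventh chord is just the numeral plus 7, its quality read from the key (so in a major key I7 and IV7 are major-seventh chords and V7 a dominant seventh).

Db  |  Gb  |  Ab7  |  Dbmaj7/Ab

I - IV - V7 - I43

Db has root Db, degree 1 in Db major, so I.
Gb has root Gb, degree 4 in Db major, so IV.
Ab7 has root Ab, degree 5 in Db major, so V7.
Dbmaj7/Ab has root Db, degree 1 in Db major, so I43.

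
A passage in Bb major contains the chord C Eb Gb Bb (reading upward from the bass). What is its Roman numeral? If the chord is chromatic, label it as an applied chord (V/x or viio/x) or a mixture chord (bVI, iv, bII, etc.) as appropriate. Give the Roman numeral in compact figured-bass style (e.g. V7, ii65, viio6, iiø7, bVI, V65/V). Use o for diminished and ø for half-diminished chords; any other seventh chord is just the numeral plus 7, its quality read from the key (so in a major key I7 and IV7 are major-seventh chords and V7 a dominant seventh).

iiø7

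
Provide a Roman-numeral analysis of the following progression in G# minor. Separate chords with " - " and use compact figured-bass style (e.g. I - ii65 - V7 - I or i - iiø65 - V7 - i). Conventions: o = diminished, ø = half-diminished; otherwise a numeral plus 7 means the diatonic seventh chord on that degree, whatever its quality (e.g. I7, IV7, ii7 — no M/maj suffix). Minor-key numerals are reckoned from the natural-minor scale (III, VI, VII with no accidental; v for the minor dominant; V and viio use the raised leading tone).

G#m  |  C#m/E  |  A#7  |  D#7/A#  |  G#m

G#m has root G#, degree 1 in G# minor, so i.
C#m/E has root C#, degree 4 in G# minor, so iv6.
A#7 is the secondary dominant of V (dominant seventh chord on A#): V7/V.
D#7/A#: root D# is the dominant; dominant seventh chord there is V43.
G#m: minor triad on G# = scale degree 1 → i.

i - iv6 - V7/V - V43 - i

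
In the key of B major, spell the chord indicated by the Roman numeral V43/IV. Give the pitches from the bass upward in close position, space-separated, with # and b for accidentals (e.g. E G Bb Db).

F# A B D#

V43/IV is a secondary dominant — the dominant seventh of IV. IV in B major is E, so the applied chord's root is B, a perfect fifth above.
Building a dominant seventh chord on B gives B-D#-F#-A.
The figured bass 43 indicates second inversion, placing the fifth (F#) in the bass: F#-A-B-D#.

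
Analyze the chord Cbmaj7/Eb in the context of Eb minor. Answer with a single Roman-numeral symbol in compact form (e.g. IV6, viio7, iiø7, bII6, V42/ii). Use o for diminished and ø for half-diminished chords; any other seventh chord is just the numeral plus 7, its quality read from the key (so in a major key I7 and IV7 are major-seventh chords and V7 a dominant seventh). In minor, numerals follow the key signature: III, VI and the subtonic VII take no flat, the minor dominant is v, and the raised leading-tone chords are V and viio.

VI65

Stacked in thirds the chord is Cb-Eb-Gb-Bb: a major seventh chord on Cb.
Cb is scale degree 6 in Eb minor, and a major seventh chord on that degree is written VI7.
With Eb in the bass the chord is in first inversion, so the figured bass is 65.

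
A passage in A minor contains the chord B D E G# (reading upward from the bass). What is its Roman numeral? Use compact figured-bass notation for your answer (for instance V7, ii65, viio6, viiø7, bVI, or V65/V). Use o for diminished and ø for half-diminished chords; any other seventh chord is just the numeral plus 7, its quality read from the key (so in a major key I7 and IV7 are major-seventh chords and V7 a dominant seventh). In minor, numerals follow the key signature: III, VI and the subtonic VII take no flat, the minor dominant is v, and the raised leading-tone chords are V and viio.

Stacked in thirds the chord is E-G#-B-D: a dominant seventh chord on E.
E is scale degree 5 in A minor, and a dominant seventh chord on that degree is written V7.
With B in the bass the chord is in second inversion, so the figured bass is 43.

V43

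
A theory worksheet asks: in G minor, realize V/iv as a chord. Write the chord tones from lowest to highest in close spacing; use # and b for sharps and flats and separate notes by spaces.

G B D

V/iv is a secondary dominant — the dominant triad of iv. iv in G minor is C, so the applied chord's root is G, a perfect fifth above.
Building a major triad on G gives G-B-D.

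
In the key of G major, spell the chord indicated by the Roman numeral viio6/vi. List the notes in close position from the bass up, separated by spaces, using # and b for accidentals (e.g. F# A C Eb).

F# A D#

The slash marks an applied leading-tone chord: viio of vi. In G major, vi is E, so the leading tone to it is D#, a half step below.
Building a diminished triad on D# gives D#-F#-A.
With the 6 figure the chord is in first inversion; from the bass F# upward in close position it reads F#-A-D#.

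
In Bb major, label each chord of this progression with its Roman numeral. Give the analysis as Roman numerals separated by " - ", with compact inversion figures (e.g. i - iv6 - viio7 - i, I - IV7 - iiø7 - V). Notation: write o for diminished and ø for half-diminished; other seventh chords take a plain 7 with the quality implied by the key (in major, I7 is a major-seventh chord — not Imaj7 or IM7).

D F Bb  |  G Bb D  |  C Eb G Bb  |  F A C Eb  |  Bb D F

D-F-Bb: major triad on Bb = scale degree 1 → I6.
G-Bb-D: root G is the submediant; minor triad there is vi.
C-Eb-G-Bb has root C, degree 2 in Bb major, so ii7.
F-A-C-Eb: dominant seventh chord on F = scale degree 5 → V7.
Bb-D-F: major triad on Bb = scale degree 1 → I.

I6 - vi - ii7 - V7 - I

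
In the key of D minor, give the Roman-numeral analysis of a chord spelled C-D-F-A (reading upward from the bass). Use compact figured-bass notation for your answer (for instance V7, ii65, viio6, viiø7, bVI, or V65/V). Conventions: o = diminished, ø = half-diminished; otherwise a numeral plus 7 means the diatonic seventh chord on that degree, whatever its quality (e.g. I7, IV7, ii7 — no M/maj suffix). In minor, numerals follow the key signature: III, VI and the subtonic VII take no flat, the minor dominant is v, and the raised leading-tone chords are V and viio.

Stacked in thirds the chord is D-F-A-C: a minor seventh chord on D.
D is scale degree 1 in D minor, and a minor seventh chord on that degree is written i7.
With C in the bass the chord is in third inversion, so the figured bass is 42.

i42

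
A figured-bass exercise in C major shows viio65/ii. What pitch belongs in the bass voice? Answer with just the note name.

E

The applied chord viio65/ii is rooted on C#: C#-E-G-Bb.
The figure 65 means first inversion — the third is in the bass.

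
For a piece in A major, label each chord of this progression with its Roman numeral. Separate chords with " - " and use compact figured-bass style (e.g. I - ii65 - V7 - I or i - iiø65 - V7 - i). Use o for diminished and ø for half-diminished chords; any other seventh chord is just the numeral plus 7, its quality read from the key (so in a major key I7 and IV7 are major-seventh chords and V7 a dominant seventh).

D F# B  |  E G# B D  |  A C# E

ii6 - V7 - I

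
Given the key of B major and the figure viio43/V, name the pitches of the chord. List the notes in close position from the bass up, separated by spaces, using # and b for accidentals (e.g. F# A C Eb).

B D E# G#

viio43/V is a secondary leading-tone chord. The target V is F# in B major; the applied chord is rooted a semitone below, on E#.
Building a fully diminished seventh chord on E# gives E#-G#-B-D.
With the 43 figure the chord is in second inversion; from the bass B upward in close position it reads B-D-E#-G#.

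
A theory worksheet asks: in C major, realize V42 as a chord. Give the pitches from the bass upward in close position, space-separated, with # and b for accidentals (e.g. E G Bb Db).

F G B D

The numeral's case and figure indicate a dominant seventh chord. In C major its root, the dominant, is G.
Stacking thirds from G gives G-B-D-F.
The figured bass 42 indicates third inversion, placing the seventh (F) in the bass: F-G-B-D.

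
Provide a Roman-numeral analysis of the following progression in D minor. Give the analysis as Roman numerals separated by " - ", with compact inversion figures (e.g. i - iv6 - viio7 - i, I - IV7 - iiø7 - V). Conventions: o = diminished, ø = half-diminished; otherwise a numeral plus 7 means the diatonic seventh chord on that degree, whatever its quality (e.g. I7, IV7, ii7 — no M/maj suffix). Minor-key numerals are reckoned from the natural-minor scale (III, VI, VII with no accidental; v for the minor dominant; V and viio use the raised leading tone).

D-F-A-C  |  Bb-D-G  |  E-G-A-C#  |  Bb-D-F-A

i7 - iv6 - V43 - VI7

D-F-A-C: root D is the tonic; minor seventh chord there is i7.
Bb-D-G: minor triad on G = scale degree 4 → iv6.
E-G-A-C# has root A, degree 5 in D minor, so V43.
Bb-D-F-A: root Bb is the submediant; major seventh chord there is VI7.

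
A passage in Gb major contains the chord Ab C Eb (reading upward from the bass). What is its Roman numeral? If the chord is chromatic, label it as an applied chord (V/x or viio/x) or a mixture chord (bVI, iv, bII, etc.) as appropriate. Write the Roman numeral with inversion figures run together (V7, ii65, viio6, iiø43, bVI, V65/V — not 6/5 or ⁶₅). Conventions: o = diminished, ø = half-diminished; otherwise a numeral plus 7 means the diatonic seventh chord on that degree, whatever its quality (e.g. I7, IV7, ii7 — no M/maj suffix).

The pitches Ab-C-Eb form a major triad rooted on Ab.
Ab is not a diatonic chord root with this quality in Gb major, but it lies a perfect fifth above Db (V), so the chord functions as an applied dominant of V.

V/V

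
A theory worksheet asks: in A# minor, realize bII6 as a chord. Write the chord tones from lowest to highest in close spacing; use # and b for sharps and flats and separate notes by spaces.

Scale degree 2 in A# minor is B#; lowering it a half step gives B. bII6 is the Neapolitan sixth — a major triad on the lowered second degree, here in its customary first inversion.
So the chord is B-D#-F#.
The figured bass 6 indicates first inversion, placing the third (D#) in the bass: D#-F#-B.

D# F# B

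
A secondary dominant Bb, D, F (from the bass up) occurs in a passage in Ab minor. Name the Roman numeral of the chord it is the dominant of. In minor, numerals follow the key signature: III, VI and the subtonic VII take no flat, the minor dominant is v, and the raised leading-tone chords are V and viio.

V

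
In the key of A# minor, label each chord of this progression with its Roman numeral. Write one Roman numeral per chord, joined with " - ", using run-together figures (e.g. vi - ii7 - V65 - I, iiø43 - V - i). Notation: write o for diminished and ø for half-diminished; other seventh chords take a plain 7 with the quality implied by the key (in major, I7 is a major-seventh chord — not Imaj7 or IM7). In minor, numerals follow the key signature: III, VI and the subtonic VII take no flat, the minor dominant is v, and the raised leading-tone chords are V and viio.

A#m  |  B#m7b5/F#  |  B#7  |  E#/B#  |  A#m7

A#m: minor triad on A# = scale degree 1 → i.
B#m7b5/F#: root B# is the supertonic; half-diminished seventh chord there is iiø43.
B#7: a dominant seventh chord on B#, the applied dominant of V → V7/V.
E#/B#: root E# is the dominant; major triad there is V64.
A#m7: minor seventh chord on A# = scale degree 1 → i7.

i - iiø43 - V7/V - V64 - i7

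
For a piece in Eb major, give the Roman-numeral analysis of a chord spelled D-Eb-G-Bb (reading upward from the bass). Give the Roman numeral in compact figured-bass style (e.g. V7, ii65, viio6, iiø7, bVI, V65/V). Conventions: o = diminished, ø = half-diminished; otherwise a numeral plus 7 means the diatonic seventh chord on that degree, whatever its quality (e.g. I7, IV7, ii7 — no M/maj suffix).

The pitches Eb-G-Bb-D form a major seventh chord rooted on Eb.
Eb is scale degree 1 in Eb major, and a major seventh chord on that degree is written I7.
With D in the bass the chord is in third inversion, so the figured bass is 42.

I42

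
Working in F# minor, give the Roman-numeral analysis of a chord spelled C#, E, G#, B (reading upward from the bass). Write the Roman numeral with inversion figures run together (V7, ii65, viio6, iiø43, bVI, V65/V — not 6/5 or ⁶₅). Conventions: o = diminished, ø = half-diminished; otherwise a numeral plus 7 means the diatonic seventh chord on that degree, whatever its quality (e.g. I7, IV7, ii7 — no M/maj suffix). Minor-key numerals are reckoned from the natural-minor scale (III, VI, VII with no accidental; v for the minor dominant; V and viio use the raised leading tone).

v7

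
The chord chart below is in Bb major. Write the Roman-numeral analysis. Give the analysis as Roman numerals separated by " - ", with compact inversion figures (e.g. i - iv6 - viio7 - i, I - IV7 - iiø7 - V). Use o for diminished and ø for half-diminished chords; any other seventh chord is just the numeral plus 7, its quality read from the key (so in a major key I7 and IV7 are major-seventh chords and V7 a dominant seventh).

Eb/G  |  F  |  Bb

Eb/G has root Eb, degree 4 in Bb major, so IV6.
F: major triad on F = scale degree 5 → V.
Bb: major triad on Bb = scale degree 1 → I.

IV6 - V - I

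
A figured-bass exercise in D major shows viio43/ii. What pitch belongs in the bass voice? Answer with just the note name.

The applied chord viio43/ii is rooted on D#: D#-F#-A-C.
The figure 43 means second inversion — the fifth is in the bass.

A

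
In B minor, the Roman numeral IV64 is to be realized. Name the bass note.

B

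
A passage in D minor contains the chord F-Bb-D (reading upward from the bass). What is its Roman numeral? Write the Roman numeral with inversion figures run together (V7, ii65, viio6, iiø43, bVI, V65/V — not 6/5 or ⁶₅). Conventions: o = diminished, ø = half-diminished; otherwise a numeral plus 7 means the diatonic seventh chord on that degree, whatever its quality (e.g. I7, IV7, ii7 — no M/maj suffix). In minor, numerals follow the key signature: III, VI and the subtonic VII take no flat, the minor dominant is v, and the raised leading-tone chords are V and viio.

VI64

Stacked in thirds the chord is Bb-D-F: a major triad on Bb.
Bb is scale degree 6 in D minor, and a major triad on that degree is written VI.
With F in the bass the chord is in second inversion, so the figured bass is 64.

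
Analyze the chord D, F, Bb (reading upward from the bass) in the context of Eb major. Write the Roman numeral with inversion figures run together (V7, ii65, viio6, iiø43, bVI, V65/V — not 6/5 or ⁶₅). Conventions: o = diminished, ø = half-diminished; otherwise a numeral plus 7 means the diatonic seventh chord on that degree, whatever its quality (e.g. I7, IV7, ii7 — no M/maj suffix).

V6

The pitches Bb-D-F form a major triad rooted on Bb.
In Eb major, Bb is the dominant; the diatonic major triad there is V.
With D in the bass the chord is in first inversion, so the figured bass is 6.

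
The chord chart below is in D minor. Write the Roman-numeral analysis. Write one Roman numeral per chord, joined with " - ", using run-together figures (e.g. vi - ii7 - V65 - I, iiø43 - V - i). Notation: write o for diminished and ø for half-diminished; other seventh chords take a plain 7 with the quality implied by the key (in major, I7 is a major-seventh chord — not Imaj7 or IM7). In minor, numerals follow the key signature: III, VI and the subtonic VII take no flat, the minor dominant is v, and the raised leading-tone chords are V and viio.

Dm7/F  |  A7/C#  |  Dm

i65 - V65 - i

Dm7/F has root D, degree 1 in D minor, so i65.
A7/C#: root A is the dominant; dominant seventh chord there is V65.
Dm has root D, degree 1 in D minor, so i.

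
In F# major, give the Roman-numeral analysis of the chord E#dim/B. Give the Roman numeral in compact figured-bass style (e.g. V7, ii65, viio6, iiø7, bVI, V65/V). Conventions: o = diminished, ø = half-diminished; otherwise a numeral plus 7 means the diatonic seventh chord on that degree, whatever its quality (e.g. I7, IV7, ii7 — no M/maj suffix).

Stacked in thirds the chord is E#-G#-B: a diminished triad on E#.
In F# major, E# is the leading tone; the diatonic diminished triad there is viio.
With B in the bass the chord is in second inversion, so the figured bass is 64.

viio64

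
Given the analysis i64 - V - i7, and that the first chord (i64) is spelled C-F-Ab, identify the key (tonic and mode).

F minor

i64 is given as C-F-Ab — a minor triad with root F.
If F is scale degree 1 and the mode makes that degree carry a minor triad, the tonic is F and the mode is minor.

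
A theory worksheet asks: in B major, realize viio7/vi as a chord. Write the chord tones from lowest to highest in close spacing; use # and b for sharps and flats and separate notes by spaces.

F## A# C# E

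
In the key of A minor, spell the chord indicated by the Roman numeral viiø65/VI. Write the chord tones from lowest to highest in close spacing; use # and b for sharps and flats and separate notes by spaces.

G Bb D E

The slash marks an applied leading-tone chord: viio of VI. In A minor, VI is F, so the leading tone to it is E, a half step below.
Building a half-diminished seventh chord on E gives E-G-Bb-D.
The figured bass 65 indicates first inversion, placing the third (G) in the bass: G-Bb-D-E.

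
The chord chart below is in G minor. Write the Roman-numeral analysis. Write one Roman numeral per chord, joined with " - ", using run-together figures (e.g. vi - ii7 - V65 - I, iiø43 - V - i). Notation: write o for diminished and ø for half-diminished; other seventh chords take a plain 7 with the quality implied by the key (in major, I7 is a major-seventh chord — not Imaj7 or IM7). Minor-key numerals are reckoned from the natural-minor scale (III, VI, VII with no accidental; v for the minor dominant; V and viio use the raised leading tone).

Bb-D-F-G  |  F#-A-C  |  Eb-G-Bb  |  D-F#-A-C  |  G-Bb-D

i65 - viio - VI - V7 - i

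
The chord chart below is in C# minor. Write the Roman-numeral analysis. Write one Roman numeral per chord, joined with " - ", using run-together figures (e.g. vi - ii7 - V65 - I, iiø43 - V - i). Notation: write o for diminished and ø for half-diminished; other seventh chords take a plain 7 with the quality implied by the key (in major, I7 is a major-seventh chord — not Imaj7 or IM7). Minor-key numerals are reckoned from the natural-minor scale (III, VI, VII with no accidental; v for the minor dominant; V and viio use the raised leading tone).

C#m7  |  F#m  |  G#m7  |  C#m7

C#m7: minor seventh chord on C# = scale degree 1 → i7.
F#m has root F#, degree 4 in C# minor, so iv.
G#m7 has root G#, degree 5 in C# minor, so v7.
C#m7 has root C#, degree 1 in C# minor, so i7.

i7 - iv - v7 - i7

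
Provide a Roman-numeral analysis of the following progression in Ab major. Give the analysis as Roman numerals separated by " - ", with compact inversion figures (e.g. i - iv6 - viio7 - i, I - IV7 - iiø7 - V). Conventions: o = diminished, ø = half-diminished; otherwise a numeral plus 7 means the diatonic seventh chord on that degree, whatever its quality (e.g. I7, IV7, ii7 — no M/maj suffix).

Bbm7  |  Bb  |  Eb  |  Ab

ii7 - V/V - V - I

Bbm7: minor seventh chord on Bb = scale degree 2 → ii7.
Bb: chromatic; Bb is V of V, so V/V.
Eb: root Eb is the dominant; major triad there is V.
Ab: root Ab is the tonic; major triad there is I.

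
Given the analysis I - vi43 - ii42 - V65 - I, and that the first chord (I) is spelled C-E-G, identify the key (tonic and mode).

C major

I is given as C-E-G — a major triad with root C.
If C is scale degree 1 and the mode makes that degree carry a major triad, the tonic is C and the mode is major.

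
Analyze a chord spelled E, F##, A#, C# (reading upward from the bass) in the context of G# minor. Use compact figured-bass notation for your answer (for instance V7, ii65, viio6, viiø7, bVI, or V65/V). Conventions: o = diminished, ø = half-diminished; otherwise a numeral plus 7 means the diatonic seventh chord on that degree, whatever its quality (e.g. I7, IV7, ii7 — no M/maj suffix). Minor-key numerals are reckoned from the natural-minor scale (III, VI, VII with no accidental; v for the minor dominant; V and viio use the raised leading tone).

Stacked in thirds the chord is F##-A#-C#-E: a fully diminished seventh chord on F##.
In G# minor, F## is the leading tone; the diatonic fully diminished seventh chord there is viio7.
With E in the bass the chord is in third inversion, so the figured bass is 42.

viio42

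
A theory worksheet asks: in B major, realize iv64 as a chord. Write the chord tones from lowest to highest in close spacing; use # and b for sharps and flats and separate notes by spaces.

B E G

Scale degree 4 in B major is E; here the chord built on it is altered to a minor triad. iv64 is the minor subdominant, borrowed from the parallel minor.
So the chord is E-G-B, a minor triad.
The figured bass 64 indicates second inversion, placing the fifth (B) in the bass: B-E-G.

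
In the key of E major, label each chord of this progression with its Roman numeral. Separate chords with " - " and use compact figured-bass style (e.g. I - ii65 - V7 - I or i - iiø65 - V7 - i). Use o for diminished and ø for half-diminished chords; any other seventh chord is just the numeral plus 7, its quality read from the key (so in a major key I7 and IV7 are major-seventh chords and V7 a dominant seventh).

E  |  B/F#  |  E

E has root E, degree 1 in E major, so I.
B/F# has root B, degree 5 in E major, so V64.
E: major triad on E = scale degree 1 → I.

I - V64 - I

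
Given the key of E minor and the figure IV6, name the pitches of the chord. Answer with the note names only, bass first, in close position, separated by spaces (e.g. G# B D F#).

IV6 is the major subdominant, borrowed from the parallel major. In E minor that root is A.
So the chord is A-C#-E.
The figured bass 6 indicates first inversion, placing the third (C#) in the bass: C#-E-A.

C# E A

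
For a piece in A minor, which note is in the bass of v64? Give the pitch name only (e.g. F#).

B

v in A minor has root E; the chord is E-G-B.
The figure 64 means second inversion — the fifth is in the bass.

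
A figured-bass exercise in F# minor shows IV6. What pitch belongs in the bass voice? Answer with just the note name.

IV in F# minor has root B; the chord is B-D#-F#.
The figure 6 means first inversion — the third is in the bass.

D#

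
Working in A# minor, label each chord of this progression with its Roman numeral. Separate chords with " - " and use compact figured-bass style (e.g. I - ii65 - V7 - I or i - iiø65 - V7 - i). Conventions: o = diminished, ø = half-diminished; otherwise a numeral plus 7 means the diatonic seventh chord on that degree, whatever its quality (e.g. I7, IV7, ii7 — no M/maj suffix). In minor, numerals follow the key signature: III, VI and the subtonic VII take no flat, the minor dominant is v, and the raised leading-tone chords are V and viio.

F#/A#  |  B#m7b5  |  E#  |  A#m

VI6 - iiø7 - V - i

F#/A# has root F#, degree 6 in A# minor, so VI6.
B#m7b5: root B# is the supertonic; half-diminished seventh chord there is iiø7.
E# has root E#, degree 5 in A# minor, so V.
A#m: root A# is the tonic; minor triad there is i.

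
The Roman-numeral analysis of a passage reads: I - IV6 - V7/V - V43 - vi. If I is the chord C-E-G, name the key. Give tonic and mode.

C major

The anchor chord is a major triad on C, labeled I.
If C is scale degree 1 and the mode makes that degree carry a major triad, the tonic is C and the mode is major.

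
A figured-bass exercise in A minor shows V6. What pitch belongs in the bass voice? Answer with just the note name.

G#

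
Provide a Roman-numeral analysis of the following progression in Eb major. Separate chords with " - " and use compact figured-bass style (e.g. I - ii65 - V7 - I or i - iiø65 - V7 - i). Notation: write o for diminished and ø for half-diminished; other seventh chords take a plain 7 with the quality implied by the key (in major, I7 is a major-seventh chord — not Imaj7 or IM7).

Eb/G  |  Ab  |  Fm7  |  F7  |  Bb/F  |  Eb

I6 - IV - ii7 - V7/V - V64 - I

Eb/G has root Eb, degree 1 in Eb major, so I6.
Ab: major triad on Ab = scale degree 4 → IV.
Fm7 has root F, degree 2 in Eb major, so ii7.
F7 is the secondary dominant of V (dominant seventh chord on F): V7/V.
Bb/F: root Bb is the dominant; major triad there is V64.
Eb has root Eb, degree 1 in Eb major, so I.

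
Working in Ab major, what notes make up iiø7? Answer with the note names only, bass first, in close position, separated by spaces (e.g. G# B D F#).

Bb Db Fb Ab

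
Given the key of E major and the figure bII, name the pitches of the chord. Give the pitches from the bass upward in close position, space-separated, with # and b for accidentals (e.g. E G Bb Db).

Scale degree 2 in E major is F#; lowering it a half step gives F. bII is the Neapolitan chord — a major triad on the lowered second degree.
So the chord is F-A-C, a major triad.

F A C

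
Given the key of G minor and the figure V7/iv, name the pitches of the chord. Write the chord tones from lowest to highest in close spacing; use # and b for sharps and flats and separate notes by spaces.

The slash means an applied dominant: we want the dominant of iv. In G minor, iv is C minor, and its dominant is built on G.
Building a dominant seventh chord on G gives G-B-D-F.

G B D F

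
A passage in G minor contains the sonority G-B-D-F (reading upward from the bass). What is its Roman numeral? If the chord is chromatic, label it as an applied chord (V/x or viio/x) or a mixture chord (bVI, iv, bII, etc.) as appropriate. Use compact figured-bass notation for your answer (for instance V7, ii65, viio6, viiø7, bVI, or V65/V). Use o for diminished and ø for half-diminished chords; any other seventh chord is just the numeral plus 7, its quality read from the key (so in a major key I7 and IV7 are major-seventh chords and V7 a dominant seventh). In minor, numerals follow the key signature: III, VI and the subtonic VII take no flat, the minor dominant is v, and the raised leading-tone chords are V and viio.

V7/iv

The pitches G-B-D-F form a dominant seventh chord rooted on G.
G is not a diatonic chord root with this quality in G minor, but it lies a perfect fifth above C (iv), so the chord functions as an applied dominant of iv.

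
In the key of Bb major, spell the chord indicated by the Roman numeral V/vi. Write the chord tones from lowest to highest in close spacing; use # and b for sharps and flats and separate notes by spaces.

D F# A

The slash means an applied dominant: we want the dominant of vi. In Bb major, vi is G minor, and its dominant is built on D.
Building a major triad on D gives D-F#-A.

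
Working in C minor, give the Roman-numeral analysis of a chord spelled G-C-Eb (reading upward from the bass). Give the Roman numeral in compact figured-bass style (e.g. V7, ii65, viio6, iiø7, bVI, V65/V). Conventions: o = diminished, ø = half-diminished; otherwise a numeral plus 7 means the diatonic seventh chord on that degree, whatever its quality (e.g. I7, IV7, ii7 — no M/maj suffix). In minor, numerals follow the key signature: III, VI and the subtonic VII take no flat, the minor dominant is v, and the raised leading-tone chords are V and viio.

The pitches C-Eb-G form a minor triad rooted on C.
In C minor, C is the tonic; the diatonic minor triad there is i.
With G in the bass the chord is in second inversion, so the figured bass is 64.

i64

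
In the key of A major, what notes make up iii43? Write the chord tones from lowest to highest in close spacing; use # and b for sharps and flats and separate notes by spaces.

G# B C# E

The numeral's case and figure indicate a minor seventh chord. In A major its root, the mediant, is C#.
Stacking thirds from C# gives C#-E-G#-B.
The figured bass 43 indicates second inversion, placing the fifth (G#) in the bass: G#-B-C#-E.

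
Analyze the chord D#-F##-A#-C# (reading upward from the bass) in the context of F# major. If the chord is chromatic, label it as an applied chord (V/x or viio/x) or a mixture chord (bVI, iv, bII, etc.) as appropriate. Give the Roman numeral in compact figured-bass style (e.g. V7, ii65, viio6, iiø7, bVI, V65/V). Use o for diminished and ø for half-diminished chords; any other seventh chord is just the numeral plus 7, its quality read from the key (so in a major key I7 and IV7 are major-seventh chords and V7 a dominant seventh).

The pitches D#-F##-A#-C# form a dominant seventh chord rooted on D#.
D# is not a diatonic chord root with this quality in F# major, but it lies a perfect fifth above G# (ii), so the chord functions as an applied dominant of ii.

V7/ii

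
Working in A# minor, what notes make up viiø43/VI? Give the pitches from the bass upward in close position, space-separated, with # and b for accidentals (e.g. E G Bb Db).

B D# E# G#

viiø43/VI is a secondary leading-tone chord. The target VI is F# in A# minor; the applied chord is rooted a semitone below, on E#.
Building a half-diminished seventh chord on E# gives E#-G#-B-D#.
With the 43 figure the chord is in second inversion; from the bass B upward in close position it reads B-D#-E#-G#.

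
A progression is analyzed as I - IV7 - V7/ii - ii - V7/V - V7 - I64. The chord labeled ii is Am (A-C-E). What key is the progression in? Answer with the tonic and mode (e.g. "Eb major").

G major

The anchor chord is a minor triad on A, labeled ii.
If A is scale degree 2 and the mode makes that degree carry a minor triad, the tonic is G and the mode is major.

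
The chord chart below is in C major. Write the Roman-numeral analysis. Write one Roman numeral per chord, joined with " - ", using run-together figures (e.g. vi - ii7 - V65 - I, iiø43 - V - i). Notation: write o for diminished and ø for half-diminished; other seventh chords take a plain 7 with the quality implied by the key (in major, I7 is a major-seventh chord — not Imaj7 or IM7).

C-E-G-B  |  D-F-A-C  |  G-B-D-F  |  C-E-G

I7 - ii7 - V7 - I

C-E-G-B has root C, degree 1 in C major, so I7.
D-F-A-C: root D is the supertonic; minor seventh chord there is ii7.
G-B-D-F: dominant seventh chord on G = scale degree 5 → V7.
C-E-G: root C is the tonic; major triad there is I.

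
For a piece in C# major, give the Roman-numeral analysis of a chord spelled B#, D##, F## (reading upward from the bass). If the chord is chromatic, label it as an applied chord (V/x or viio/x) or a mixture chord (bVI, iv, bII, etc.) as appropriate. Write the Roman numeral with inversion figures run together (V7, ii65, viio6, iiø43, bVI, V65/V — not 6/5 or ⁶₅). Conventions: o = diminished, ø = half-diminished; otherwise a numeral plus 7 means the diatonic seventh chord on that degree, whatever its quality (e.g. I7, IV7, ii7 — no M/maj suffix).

V/iii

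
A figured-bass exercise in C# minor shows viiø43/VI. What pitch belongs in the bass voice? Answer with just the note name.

The applied chord viiø43/VI is rooted on G#: G#-B-D-F#.
The figure 43 means second inversion — the fifth is in the bass.

D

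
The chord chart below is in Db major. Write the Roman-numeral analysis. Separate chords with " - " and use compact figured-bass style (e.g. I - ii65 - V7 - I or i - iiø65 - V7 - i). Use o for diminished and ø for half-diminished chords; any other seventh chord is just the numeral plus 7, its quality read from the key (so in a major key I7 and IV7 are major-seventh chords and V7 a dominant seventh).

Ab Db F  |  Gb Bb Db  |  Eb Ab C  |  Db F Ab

Ab-Db-F: major triad on Db = scale degree 1 → I64.
Gb-Bb-Db: major triad on Gb = scale degree 4 → IV.
Eb-Ab-C has root Ab, degree 5 in Db major, so V64.
Db-F-Ab has root Db, degree 1 in Db major, so I.

I64 - IV - V64 - I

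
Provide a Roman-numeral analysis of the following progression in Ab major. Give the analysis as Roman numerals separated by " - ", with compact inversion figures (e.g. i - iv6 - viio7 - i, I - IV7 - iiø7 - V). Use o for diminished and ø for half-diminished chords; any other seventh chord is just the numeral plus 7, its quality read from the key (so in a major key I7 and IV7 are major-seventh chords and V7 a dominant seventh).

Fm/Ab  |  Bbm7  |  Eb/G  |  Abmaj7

vi6 - ii7 - V6 - I7

Fm/Ab: root F is the submediant; minor triad there is vi6.
Bbm7: root Bb is the supertonic; minor seventh chord there is ii7.
Eb/G has root Eb, degree 5 in Ab major, so V6.
Abmaj7: major seventh chord on Ab = scale degree 1 → I7.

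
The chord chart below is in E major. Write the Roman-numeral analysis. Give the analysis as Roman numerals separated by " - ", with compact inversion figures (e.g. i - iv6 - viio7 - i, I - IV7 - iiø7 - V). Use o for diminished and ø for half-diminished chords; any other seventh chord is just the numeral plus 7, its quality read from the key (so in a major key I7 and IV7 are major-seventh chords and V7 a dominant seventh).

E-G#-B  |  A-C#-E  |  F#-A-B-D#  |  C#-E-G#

E-G#-B has root E, degree 1 in E major, so I.
A-C#-E: major triad on A = scale degree 4 → IV.
F#-A-B-D# has root B, degree 5 in E major, so V43.
C#-E-G# has root C#, degree 6 in E major, so vi.

I - IV - V43 - vi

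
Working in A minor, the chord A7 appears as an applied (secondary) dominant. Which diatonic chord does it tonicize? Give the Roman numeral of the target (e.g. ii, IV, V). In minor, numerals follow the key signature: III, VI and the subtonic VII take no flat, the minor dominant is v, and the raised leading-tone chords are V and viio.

The chord is a dominant seventh chord on A.
A dominant resolves down a perfect fifth: A → D. In A minor, D is scale degree 4, i.e. iv.

iv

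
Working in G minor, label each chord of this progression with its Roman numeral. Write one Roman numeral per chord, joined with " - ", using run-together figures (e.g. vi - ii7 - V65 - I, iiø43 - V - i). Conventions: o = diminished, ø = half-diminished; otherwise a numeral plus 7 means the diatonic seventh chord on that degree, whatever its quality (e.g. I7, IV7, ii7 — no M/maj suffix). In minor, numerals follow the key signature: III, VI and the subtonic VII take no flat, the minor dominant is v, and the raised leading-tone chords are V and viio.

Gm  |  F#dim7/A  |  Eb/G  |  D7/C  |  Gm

i - viio65 - VI6 - V42 - i

Gm has root G, degree 1 in G minor, so i.
F#dim7/A: root F# is the leading tone; fully diminished seventh chord there is viio65.
Eb/G: major triad on Eb = scale degree 6 → VI6.
D7/C has root D, degree 5 in G minor, so V42.
Gm: minor triad on G = scale degree 1 → i.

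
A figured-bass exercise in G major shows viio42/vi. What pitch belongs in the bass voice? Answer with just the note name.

The applied chord viio42/vi is rooted on D#: D#-F#-A-C.
The figure 42 means third inversion — the seventh is in the bass.

C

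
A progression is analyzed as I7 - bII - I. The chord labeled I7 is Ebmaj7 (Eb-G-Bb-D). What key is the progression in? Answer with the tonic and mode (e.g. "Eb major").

Eb major

I7 is given as Eb-G-Bb-D — a major seventh chord with root Eb.
If Eb is scale degree 1 and the mode makes that degree carry a major seventh chord, the tonic is Eb and the mode is major.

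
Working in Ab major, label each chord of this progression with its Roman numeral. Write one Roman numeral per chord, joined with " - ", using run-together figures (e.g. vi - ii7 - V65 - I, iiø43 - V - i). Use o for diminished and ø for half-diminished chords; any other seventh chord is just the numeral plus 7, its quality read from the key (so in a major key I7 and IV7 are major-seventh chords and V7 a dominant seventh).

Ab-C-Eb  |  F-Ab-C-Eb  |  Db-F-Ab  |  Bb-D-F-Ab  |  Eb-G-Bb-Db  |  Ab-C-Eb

Ab-C-Eb: root Ab is the tonic; major triad there is I.
F-Ab-C-Eb has root F, degree 6 in Ab major, so vi7.
Db-F-Ab: root Db is the subdominant; major triad there is IV.
Bb-D-F-Ab is the secondary dominant of V (dominant seventh chord on Bb): V7/V.
Eb-G-Bb-Db has root Eb, degree 5 in Ab major, so V7.
Ab-C-Eb: major triad on Ab = scale degree 1 → I.

I - vi7 - IV - V7/V - V7 - I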